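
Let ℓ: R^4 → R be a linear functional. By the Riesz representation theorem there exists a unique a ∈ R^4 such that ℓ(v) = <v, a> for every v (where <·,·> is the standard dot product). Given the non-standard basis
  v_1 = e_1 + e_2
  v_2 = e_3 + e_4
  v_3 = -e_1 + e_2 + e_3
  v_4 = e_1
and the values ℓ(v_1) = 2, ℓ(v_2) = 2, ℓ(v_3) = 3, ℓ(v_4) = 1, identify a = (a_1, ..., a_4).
a = (1, 1, 3, -1)

Write a = (a_1, ..., a_4) in the standard basis. For each basis vector v_i, ℓ(v_i) = <v_i, a> is a linear equation in the a_j's. Collect the n equations into a matrix system V a = ℓ, where row i of V is v_i (expressed in the standard basis). Since V is invertible (lower-triangular with 1s on the diagonal, up to permutation), solve by back-substitution:
  V =
[[1, 1, 0, 0],
 [0, 0, 1, 1],
 [-1, 1, 1, 0],
 [1, 0, 0, 0]]
  V a = (2, 2, 3, 1)
Solving gives a = (1, 1, 3, -1).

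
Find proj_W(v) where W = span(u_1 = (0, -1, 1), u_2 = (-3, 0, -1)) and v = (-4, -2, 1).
proj_W(v) = (-75/19, -41/19, 16/19)

Set up U = [u_1 | ... | u_2] ∈ R^(3×2). The projector onto W = col(U) is P = U (U^T U)^(-1) U^T.
Compute U^T U =
  [2, -1]
  [-1, 10],
and U^T v = (3, 11).
Solve U^T U · c = U^T v for the coefficients: c = (41/19, 25/19). The projection is proj_W(v) = U c.
Check: (v - proj_W(v)) · u_1 = 0  (should be 0).
Check: (v - proj_W(v)) · u_2 = 0  (should be 0).
Result: proj_W(v) = (-75/19, -41/19, 16/19).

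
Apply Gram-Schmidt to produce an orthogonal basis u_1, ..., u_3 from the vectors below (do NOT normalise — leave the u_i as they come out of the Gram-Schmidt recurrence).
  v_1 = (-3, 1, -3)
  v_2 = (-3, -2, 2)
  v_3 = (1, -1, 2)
Orthogonal basis:
  u_1 = (-3, 1, -3)
  u_2 = (-54/19, -39/19, 41/19)
  u_3 = (2/161, -15/322, -9/322)

Apply the Gram-Schmidt recurrence
  u_1 = v_1
  u_i = v_i − Σ_{j<i} ((v_i · u_j) / (u_j · u_j)) · u_j.

Step by step this gives:
  u_1 = (-3, 1, -3)
  u_2 = (-54/19, -39/19, 41/19)
  u_3 = (2/161, -15/322, -9/322)

Orthogonality check:
  u_2 · u_1 = 0 (should be 0)
  u_3 · u_1 = 0 (should be 0)
  u_3 · u_2 = 0 (should be 0)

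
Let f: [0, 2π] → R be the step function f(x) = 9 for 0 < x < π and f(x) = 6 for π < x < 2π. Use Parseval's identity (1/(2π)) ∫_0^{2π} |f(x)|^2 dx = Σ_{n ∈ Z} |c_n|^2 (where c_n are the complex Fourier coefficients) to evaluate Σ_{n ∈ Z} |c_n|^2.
Σ |c_n|^2 = 117/2

Parseval equates the L^2 energy of f (normalised by 1/(2π)) with the ℓ^2 sum of its Fourier coefficients: (1/(2π)) ∫_0^{2π} |f|^2 = Σ |c_n|^2.
Compute the left side: (1/(2π)) [∫_0^π 9^2 dx + ∫_π^{2π} 6^2 dx] = (1/(2π)) · (81π + 36π) = (81 + 36)/2 = 117/2.
So Σ_{n ∈ Z} |c_n|^2 = 117/2.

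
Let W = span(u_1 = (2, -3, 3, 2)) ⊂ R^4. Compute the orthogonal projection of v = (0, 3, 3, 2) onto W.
proj_W(v) = (4/13, -6/13, 6/13, 4/13)

Set up U = [u_1 | ... | u_1] ∈ R^(4×1). The projector onto W = col(U) is P = U (U^T U)^(-1) U^T.
Compute U^T U =
  [26],
and U^T v = (4).
Solve U^T U · c = U^T v for the coefficients: c = (2/13). The projection is proj_W(v) = U c.
Check: (v - proj_W(v)) · u_1 = 0  (should be 0).
Result: proj_W(v) = (4/13, -6/13, 6/13, 4/13).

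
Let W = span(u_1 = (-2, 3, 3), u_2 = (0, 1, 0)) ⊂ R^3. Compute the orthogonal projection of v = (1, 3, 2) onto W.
proj_W(v) = (-8/13, 3, 12/13)

Set up U = [u_1 | ... | u_2] ∈ R^(3×2). The projector onto W = col(U) is P = U (U^T U)^(-1) U^T.
Compute U^T U =
  [22, 3]
  [3, 1],
and U^T v = (13, 3).
Solve U^T U · c = U^T v for the coefficients: c = (4/13, 27/13). The projection is proj_W(v) = U c.
Check: (v - proj_W(v)) · u_1 = 0  (should be 0).
Check: (v - proj_W(v)) · u_2 = 0  (should be 0).
Result: proj_W(v) = (-8/13, 3, 12/13).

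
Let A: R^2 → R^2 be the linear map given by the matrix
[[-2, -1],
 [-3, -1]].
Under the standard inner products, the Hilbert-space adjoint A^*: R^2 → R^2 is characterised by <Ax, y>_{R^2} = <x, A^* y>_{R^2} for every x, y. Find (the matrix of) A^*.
A^* = A^T =
[[-2, -3],
 [-1, -1]]

For real matrices with standard dot products, the defining identity <Ax, y> = <x, A^* y> gives (Ax)^T y = x^T (A^*) y, i.e. x^T A^T y = x^T (A^*) y. Since this holds for all x, y, we must have A^* = A^T. Therefore
A^* =
[[-2, -3],
 [-1, -1]].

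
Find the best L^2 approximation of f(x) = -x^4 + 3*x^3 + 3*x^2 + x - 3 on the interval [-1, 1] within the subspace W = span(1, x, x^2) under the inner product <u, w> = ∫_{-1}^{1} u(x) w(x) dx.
g(x) = 15*x^2/7 + 14*x/5 - 102/35

The best approximation g ∈ W is the orthogonal projection of f onto W. Writing g = a_0 + a_1 x + a_2 x^2, the coefficients solve the normal equations G · a = b where
  G_{ij} = <φ_i, φ_j> and b_i = <f, φ_i>, with φ_0 = 1, φ_1 = x, φ_2 = x^2.
G =
  [2, 0, 2/3]
  [0, 2/3, 0]
  [2/3, 0, 2/5],
b = (-22/5, 28/15, -38/35).
Solving gives a_0 = -102/35, a_1 = 14/5, a_2 = 15/7, so
  g(x) = 15*x^2/7 + 14*x/5 - 102/35.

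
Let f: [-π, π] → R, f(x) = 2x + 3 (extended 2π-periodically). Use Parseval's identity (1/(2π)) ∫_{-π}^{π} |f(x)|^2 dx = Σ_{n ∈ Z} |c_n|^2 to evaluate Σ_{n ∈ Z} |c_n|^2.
Σ |c_n|^2 = 4π^2/3 + 9

Expand and integrate term by term over [-π, π]:
  ∫ (2x)^2 dx = 4·(2π^3/3); ∫ 2·2·(3)·x dx = 0 (odd integrand); ∫ 3^2 dx = 9·2π.
So (1/(2π)) ∫_{-π}^{π} (2x + 3)^2 dx = 4π^2/3 + 9 = 4π^2/3 + 9.
Parseval ⇒ Σ |c_n|^2 = 4π^2/3 + 9.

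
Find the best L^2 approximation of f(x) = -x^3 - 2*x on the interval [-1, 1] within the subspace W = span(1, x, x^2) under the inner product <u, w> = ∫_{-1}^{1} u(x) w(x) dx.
g(x) = -13*x/5

The best approximation g ∈ W is the orthogonal projection of f onto W. Writing g = a_0 + a_1 x + a_2 x^2, the coefficients solve the normal equations G · a = b where
  G_{ij} = <φ_i, φ_j> and b_i = <f, φ_i>, with φ_0 = 1, φ_1 = x, φ_2 = x^2.
G =
  [2, 0, 2/3]
  [0, 2/3, 0]
  [2/3, 0, 2/5],
b = (0, -26/15, 0).
Solving gives a_0 = 0, a_1 = -13/5, a_2 = 0, so
  g(x) = -13*x/5.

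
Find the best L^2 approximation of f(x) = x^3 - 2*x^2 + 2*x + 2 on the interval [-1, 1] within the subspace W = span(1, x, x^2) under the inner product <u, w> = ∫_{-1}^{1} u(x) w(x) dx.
g(x) = -2*x^2 + 13*x/5 + 2

The best approximation g ∈ W is the orthogonal projection of f onto W. Writing g = a_0 + a_1 x + a_2 x^2, the coefficients solve the normal equations G · a = b where
  G_{ij} = <φ_i, φ_j> and b_i = <f, φ_i>, with φ_0 = 1, φ_1 = x, φ_2 = x^2.
G =
  [2, 0, 2/3]
  [0, 2/3, 0]
  [2/3, 0, 2/5],
b = (8/3, 26/15, 8/15).
Solving gives a_0 = 2, a_1 = 13/5, a_2 = -2, so
  g(x) = -2*x^2 + 13*x/5 + 2.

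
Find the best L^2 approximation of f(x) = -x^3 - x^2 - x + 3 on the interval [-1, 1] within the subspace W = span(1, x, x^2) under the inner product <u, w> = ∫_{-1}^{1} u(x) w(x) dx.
g(x) = -x^2 - 8*x/5 + 3

The best approximation g ∈ W is the orthogonal projection of f onto W. Writing g = a_0 + a_1 x + a_2 x^2, the coefficients solve the normal equations G · a = b where
  G_{ij} = <φ_i, φ_j> and b_i = <f, φ_i>, with φ_0 = 1, φ_1 = x, φ_2 = x^2.
G =
  [2, 0, 2/3]
  [0, 2/3, 0]
  [2/3, 0, 2/5],
b = (16/3, -16/15, 8/5).
Solving gives a_0 = 3, a_1 = -8/5, a_2 = -1, so
  g(x) = -x^2 - 8*x/5 + 3.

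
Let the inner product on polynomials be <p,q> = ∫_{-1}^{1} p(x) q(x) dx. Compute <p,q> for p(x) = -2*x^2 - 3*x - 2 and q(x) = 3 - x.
<p,q> = -14

Expand the product: p(x)·q(x) = 2*x^3 - 3*x^2 - 7*x - 6.
∫_{-1}^{1} of each monomial x^k gives [2/(k+1) if k even, 0 if k odd]. Integrating term-by-term (or equivalently evaluating the antiderivative F(x) = x^4/2 - x^3 - 7*x^2/2 - 6*x at the endpoints):
  F(1) − F(−1) = -10 − (4) = -14.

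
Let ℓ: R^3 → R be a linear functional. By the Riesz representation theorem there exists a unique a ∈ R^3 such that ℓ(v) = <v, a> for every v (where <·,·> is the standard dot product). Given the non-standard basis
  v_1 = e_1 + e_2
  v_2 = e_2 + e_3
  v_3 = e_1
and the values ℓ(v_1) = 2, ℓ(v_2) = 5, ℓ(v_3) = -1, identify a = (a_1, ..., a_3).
a = (-1, 3, 2)

Write a = (a_1, ..., a_3) in the standard basis. For each basis vector v_i, ℓ(v_i) = <v_i, a> is a linear equation in the a_j's. Collect the n equations into a matrix system V a = ℓ, where row i of V is v_i (expressed in the standard basis). Since V is invertible (lower-triangular with 1s on the diagonal, up to permutation), solve by back-substitution:
  V =
[[1, 1, 0],
 [0, 1, 1],
 [1, 0, 0]]
  V a = (2, 5, -1)
Solving gives a = (-1, 3, 2).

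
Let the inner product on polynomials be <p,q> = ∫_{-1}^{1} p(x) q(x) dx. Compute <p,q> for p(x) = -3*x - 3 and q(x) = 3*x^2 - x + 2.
<p,q> = -16

Expand the product: p(x)·q(x) = -9*x^3 - 6*x^2 - 3*x - 6.
∫_{-1}^{1} of each monomial x^k gives [2/(k+1) if k even, 0 if k odd]. Integrating term-by-term (or equivalently evaluating the antiderivative F(x) = -9*x^4/4 - 2*x^3 - 3*x^2/2 - 6*x at the endpoints):
  F(1) − F(−1) = -47/4 − (17/4) = -16.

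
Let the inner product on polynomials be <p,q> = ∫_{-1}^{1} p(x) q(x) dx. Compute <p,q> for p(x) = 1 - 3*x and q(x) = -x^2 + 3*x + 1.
<p,q> = -14/3

Expand the product: p(x)·q(x) = 3*x^3 - 10*x^2 + 1.
∫_{-1}^{1} of each monomial x^k gives [2/(k+1) if k even, 0 if k odd]. Integrating term-by-term (or equivalently evaluating the antiderivative F(x) = 3*x^4/4 - 10*x^3/3 + x at the endpoints):
  F(1) − F(−1) = -19/12 − (37/12) = -14/3.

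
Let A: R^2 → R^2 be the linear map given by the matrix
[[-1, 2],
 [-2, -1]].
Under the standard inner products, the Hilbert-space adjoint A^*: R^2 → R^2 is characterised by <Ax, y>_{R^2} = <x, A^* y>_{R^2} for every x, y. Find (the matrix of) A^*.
A^* = A^T =
[[-1, -2],
 [2, -1]]

For real matrices with standard dot products, the defining identity <Ax, y> = <x, A^* y> gives (Ax)^T y = x^T (A^*) y, i.e. x^T A^T y = x^T (A^*) y. Since this holds for all x, y, we must have A^* = A^T. Therefore
A^* =
[[-1, -2],
 [2, -1]].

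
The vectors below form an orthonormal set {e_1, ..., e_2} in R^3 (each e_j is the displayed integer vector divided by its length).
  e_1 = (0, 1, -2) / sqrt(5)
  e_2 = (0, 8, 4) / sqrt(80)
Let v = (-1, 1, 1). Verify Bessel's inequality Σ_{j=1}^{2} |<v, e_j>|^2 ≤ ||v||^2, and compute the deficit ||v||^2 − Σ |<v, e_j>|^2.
Σ |<v, e_j>|^2 = 2; ||v||^2 = 3; deficit = 1

Write each e_j = u_j / sqrt(<u_j, u_j>) where u_j is the displayed integer vector. Then <v, e_j> = <v, u_j> / sqrt(<u_j, u_j>), so |<v, e_j>|^2 = <v, u_j>^2 / <u_j, u_j>.
Coefficients: <v, e_1> = -1/sqrt(5), <v, e_2> = 12/sqrt(80).
Square and sum: Σ |<v, e_j>|^2 = 2.
Compute ||v||^2 = v·v = 3.
Deficit = 3 − 2 = 1 ≥ 0, confirming Bessel's inequality. (The deficit equals ||v − Σ <v,e_j> e_j||^2, the squared distance from v to span{e_j}.)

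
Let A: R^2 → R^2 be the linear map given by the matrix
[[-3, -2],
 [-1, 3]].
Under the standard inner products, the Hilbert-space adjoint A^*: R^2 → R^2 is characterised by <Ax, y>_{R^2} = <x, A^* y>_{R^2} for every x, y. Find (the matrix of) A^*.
A^* = A^T =
[[-3, -1],
 [-2, 3]]

For real matrices with standard dot products, the defining identity <Ax, y> = <x, A^* y> gives (Ax)^T y = x^T (A^*) y, i.e. x^T A^T y = x^T (A^*) y. Since this holds for all x, y, we must have A^* = A^T. Therefore
A^* =
[[-3, -1],
 [-2, 3]].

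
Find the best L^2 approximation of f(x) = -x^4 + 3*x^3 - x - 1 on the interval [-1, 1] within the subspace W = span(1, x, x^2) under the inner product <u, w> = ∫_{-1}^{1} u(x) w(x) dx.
g(x) = -6*x^2/7 + 4*x/5 - 32/35

The best approximation g ∈ W is the orthogonal projection of f onto W. Writing g = a_0 + a_1 x + a_2 x^2, the coefficients solve the normal equations G · a = b where
  G_{ij} = <φ_i, φ_j> and b_i = <f, φ_i>, with φ_0 = 1, φ_1 = x, φ_2 = x^2.
G =
  [2, 0, 2/3]
  [0, 2/3, 0]
  [2/3, 0, 2/5],
b = (-12/5, 8/15, -20/21).
Solving gives a_0 = -32/35, a_1 = 4/5, a_2 = -6/7, so
  g(x) = -6*x^2/7 + 4*x/5 - 32/35.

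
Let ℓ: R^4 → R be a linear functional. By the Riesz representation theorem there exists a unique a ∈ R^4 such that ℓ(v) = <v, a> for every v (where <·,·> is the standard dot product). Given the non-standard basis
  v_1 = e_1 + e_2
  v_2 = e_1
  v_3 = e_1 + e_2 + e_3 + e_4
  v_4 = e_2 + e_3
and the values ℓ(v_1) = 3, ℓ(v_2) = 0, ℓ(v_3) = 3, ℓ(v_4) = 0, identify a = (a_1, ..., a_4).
a = (0, 3, -3, 3)

Write a = (a_1, ..., a_4) in the standard basis. For each basis vector v_i, ℓ(v_i) = <v_i, a> is a linear equation in the a_j's. Collect the n equations into a matrix system V a = ℓ, where row i of V is v_i (expressed in the standard basis). Since V is invertible (lower-triangular with 1s on the diagonal, up to permutation), solve by back-substitution:
  V =
[[1, 1, 0, 0],
 [1, 0, 0, 0],
 [1, 1, 1, 1],
 [0, 1, 1, 0]]
  V a = (3, 0, 3, 0)
Solving gives a = (0, 3, -3, 3).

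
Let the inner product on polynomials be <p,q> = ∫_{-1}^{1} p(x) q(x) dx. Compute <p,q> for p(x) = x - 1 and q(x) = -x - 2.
<p,q> = 10/3

Expand the product: p(x)·q(x) = -x^2 - x + 2.
∫_{-1}^{1} of each monomial x^k gives [2/(k+1) if k even, 0 if k odd]. Integrating term-by-term (or equivalently evaluating the antiderivative F(x) = -x^3/3 - x^2/2 + 2*x at the endpoints):
  F(1) − F(−1) = 7/6 − (-13/6) = 10/3.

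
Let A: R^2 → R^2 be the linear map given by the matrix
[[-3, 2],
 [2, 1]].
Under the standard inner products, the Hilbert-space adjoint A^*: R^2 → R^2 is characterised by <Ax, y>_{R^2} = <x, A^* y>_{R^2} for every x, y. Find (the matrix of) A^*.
A^* = A^T =
[[-3, 2],
 [2, 1]]

For real matrices with standard dot products, the defining identity <Ax, y> = <x, A^* y> gives (Ax)^T y = x^T (A^*) y, i.e. x^T A^T y = x^T (A^*) y. Since this holds for all x, y, we must have A^* = A^T. Therefore
A^* =
[[-3, 2],
 [2, 1]].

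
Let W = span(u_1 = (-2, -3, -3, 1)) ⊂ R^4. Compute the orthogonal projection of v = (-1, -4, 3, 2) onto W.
proj_W(v) = (-14/23, -21/23, -21/23, 7/23)

Set up U = [u_1 | ... | u_1] ∈ R^(4×1). The projector onto W = col(U) is P = U (U^T U)^(-1) U^T.
Compute U^T U =
  [23],
and U^T v = (7).
Solve U^T U · c = U^T v for the coefficients: c = (7/23). The projection is proj_W(v) = U c.
Check: (v - proj_W(v)) · u_1 = 0  (should be 0).
Result: proj_W(v) = (-14/23, -21/23, -21/23, 7/23).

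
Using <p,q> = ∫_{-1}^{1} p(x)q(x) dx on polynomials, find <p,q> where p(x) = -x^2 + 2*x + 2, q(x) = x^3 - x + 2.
<p,q> = 92/15

Expand the product: p(x)·q(x) = -x^5 + 2*x^4 + 3*x^3 - 4*x^2 + 2*x + 4.
∫_{-1}^{1} of each monomial x^k gives [2/(k+1) if k even, 0 if k odd]. Integrating term-by-term (or equivalently evaluating the antiderivative F(x) = -x^6/6 + 2*x^5/5 + 3*x^4/4 - 4*x^3/3 + x^2 + 4*x at the endpoints):
  F(1) − F(−1) = 93/20 − (-89/60) = 92/15.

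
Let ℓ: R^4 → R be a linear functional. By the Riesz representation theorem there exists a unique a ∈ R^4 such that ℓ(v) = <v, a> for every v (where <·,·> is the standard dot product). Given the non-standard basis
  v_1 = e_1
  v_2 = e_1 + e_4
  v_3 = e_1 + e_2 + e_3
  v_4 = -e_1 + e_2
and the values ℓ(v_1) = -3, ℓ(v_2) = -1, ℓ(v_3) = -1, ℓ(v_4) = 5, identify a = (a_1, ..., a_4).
a = (-3, 2, 0, 2)

Write a = (a_1, ..., a_4) in the standard basis. For each basis vector v_i, ℓ(v_i) = <v_i, a> is a linear equation in the a_j's. Collect the n equations into a matrix system V a = ℓ, where row i of V is v_i (expressed in the standard basis). Since V is invertible (lower-triangular with 1s on the diagonal, up to permutation), solve by back-substitution:
  V =
[[1, 0, 0, 0],
 [1, 0, 0, 1],
 [1, 1, 1, 0],
 [-1, 1, 0, 0]]
  V a = (-3, -1, -1, 5)
Solving gives a = (-3, 2, 0, 2).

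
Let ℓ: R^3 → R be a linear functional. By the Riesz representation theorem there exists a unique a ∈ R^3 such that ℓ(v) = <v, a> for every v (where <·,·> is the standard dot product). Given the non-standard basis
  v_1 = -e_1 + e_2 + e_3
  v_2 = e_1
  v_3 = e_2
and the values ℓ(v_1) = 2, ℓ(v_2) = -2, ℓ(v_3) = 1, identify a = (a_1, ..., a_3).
a = (-2, 1, -1)

Write a = (a_1, ..., a_3) in the standard basis. For each basis vector v_i, ℓ(v_i) = <v_i, a> is a linear equation in the a_j's. Collect the n equations into a matrix system V a = ℓ, where row i of V is v_i (expressed in the standard basis). Since V is invertible (lower-triangular with 1s on the diagonal, up to permutation), solve by back-substitution:
  V =
[[-1, 1, 1],
 [1, 0, 0],
 [0, 1, 0]]
  V a = (2, -2, 1)
Solving gives a = (-2, 1, -1).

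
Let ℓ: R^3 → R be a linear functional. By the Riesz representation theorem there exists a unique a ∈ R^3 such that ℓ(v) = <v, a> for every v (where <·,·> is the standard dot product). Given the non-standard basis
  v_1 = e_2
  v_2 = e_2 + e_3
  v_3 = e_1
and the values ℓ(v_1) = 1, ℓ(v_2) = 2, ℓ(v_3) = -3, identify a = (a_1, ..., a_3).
a = (-3, 1, 1)

Write a = (a_1, ..., a_3) in the standard basis. For each basis vector v_i, ℓ(v_i) = <v_i, a> is a linear equation in the a_j's. Collect the n equations into a matrix system V a = ℓ, where row i of V is v_i (expressed in the standard basis). Since V is invertible (lower-triangular with 1s on the diagonal, up to permutation), solve by back-substitution:
  V =
[[0, 1, 0],
 [0, 1, 1],
 [1, 0, 0]]
  V a = (1, 2, -3)
Solving gives a = (-3, 1, 1).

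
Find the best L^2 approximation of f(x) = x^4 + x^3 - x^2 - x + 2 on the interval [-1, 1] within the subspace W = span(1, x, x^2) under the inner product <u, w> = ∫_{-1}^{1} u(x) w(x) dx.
g(x) = -x^2/7 - 2*x/5 + 67/35

The best approximation g ∈ W is the orthogonal projection of f onto W. Writing g = a_0 + a_1 x + a_2 x^2, the coefficients solve the normal equations G · a = b where
  G_{ij} = <φ_i, φ_j> and b_i = <f, φ_i>, with φ_0 = 1, φ_1 = x, φ_2 = x^2.
G =
  [2, 0, 2/3]
  [0, 2/3, 0]
  [2/3, 0, 2/5],
b = (56/15, -4/15, 128/105).
Solving gives a_0 = 67/35, a_1 = -2/5, a_2 = -1/7, so
  g(x) = -x^2/7 - 2*x/5 + 67/35.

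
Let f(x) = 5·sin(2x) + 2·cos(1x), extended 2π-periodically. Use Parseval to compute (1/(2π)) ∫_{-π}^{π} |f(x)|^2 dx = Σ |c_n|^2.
Σ |c_n|^2 = 29/2

Expand |f|^2 and use orthogonality of {sin(nx), cos(mx)} on [-π, π]:
  ∫_{-π}^{π} sin(nx)^2 dx = π, ∫ cos(mx)^2 dx = π, and cross terms integrate to 0.
So ∫_{-π}^{π} f(x)^2 dx = 5^2 · π + 2^2 · π = (25 + 4)π.
Divide by 2π: (25 + 4)/2 = 29/2.
By Parseval, this equals Σ |c_n|^2.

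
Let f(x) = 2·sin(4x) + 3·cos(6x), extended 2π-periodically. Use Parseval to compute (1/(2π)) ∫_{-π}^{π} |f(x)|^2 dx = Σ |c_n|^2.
Σ |c_n|^2 = 13/2

Expand |f|^2 and use orthogonality of {sin(nx), cos(mx)} on [-π, π]:
  ∫_{-π}^{π} sin(nx)^2 dx = π, ∫ cos(mx)^2 dx = π, and cross terms integrate to 0.
So ∫_{-π}^{π} f(x)^2 dx = 2^2 · π + 3^2 · π = (4 + 9)π.
Divide by 2π: (4 + 9)/2 = 13/2.
By Parseval, this equals Σ |c_n|^2.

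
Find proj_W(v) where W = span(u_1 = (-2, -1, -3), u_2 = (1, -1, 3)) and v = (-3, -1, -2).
proj_W(v) = (-2, -3/2, -5/2)

Set up U = [u_1 | ... | u_2] ∈ R^(3×2). The projector onto W = col(U) is P = U (U^T U)^(-1) U^T.
Compute U^T U =
  [14, -10]
  [-10, 11],
and U^T v = (13, -8).
Solve U^T U · c = U^T v for the coefficients: c = (7/6, 1/3). The projection is proj_W(v) = U c.
Check: (v - proj_W(v)) · u_1 = 0  (should be 0).
Check: (v - proj_W(v)) · u_2 = 0  (should be 0).
Result: proj_W(v) = (-2, -3/2, -5/2).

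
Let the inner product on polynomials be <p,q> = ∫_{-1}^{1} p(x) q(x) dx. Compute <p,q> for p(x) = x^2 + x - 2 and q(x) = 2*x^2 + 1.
<p,q> = -26/5

Expand the product: p(x)·q(x) = 2*x^4 + 2*x^3 - 3*x^2 + x - 2.
∫_{-1}^{1} of each monomial x^k gives [2/(k+1) if k even, 0 if k odd]. Integrating term-by-term (or equivalently evaluating the antiderivative F(x) = 2*x^5/5 + x^4/2 - x^3 + x^2/2 - 2*x at the endpoints):
  F(1) − F(−1) = -8/5 − (18/5) = -26/5.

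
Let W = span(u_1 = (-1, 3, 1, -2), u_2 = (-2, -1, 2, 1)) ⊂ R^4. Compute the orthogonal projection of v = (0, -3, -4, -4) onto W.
proj_W(v) = (339/149, -37/149, -339/149, -22/149)

Set up U = [u_1 | ... | u_2] ∈ R^(4×2). The projector onto W = col(U) is P = U (U^T U)^(-1) U^T.
Compute U^T U =
  [15, -1]
  [-1, 10],
and U^T v = (-5, -9).
Solve U^T U · c = U^T v for the coefficients: c = (-59/149, -140/149). The projection is proj_W(v) = U c.
Check: (v - proj_W(v)) · u_1 = 0  (should be 0).
Check: (v - proj_W(v)) · u_2 = 0  (should be 0).
Result: proj_W(v) = (339/149, -37/149, -339/149, -22/149).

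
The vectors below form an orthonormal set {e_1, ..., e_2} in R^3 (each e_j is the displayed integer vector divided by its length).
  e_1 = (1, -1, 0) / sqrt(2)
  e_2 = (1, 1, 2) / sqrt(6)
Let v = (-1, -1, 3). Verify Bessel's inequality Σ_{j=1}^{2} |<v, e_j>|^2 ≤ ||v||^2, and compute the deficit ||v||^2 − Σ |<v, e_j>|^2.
Σ |<v, e_j>|^2 = 8/3; ||v||^2 = 11; deficit = 25/3

Write each e_j = u_j / sqrt(<u_j, u_j>) where u_j is the displayed integer vector. Then <v, e_j> = <v, u_j> / sqrt(<u_j, u_j>), so |<v, e_j>|^2 = <v, u_j>^2 / <u_j, u_j>.
Coefficients: <v, e_1> = 0/sqrt(2), <v, e_2> = 4/sqrt(6).
Square and sum: Σ |<v, e_j>|^2 = 8/3.
Compute ||v||^2 = v·v = 11.
Deficit = 11 − 8/3 = 25/3 ≥ 0, confirming Bessel's inequality. (The deficit equals ||v − Σ <v,e_j> e_j||^2, the squared distance from v to span{e_j}.)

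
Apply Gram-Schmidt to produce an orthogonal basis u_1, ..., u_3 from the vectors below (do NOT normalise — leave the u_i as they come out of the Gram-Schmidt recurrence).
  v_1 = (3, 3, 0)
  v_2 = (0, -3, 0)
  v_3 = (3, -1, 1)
Orthogonal basis:
  u_1 = (3, 3, 0)
  u_2 = (3/2, -3/2, 0)
  u_3 = (0, 0, 1)

Apply the Gram-Schmidt recurrence
  u_1 = v_1
  u_i = v_i − Σ_{j<i} ((v_i · u_j) / (u_j · u_j)) · u_j.

Step by step this gives:
  u_1 = (3, 3, 0)
  u_2 = (3/2, -3/2, 0)
  u_3 = (0, 0, 1)

Orthogonality check:
  u_2 · u_1 = 0 (should be 0)
  u_3 · u_1 = 0 (should be 0)
  u_3 · u_2 = 0 (should be 0)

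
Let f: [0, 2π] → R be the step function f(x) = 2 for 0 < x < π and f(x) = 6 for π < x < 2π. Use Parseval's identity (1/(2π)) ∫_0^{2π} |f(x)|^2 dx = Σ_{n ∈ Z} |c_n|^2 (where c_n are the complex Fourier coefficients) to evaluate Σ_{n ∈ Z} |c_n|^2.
Σ |c_n|^2 = 20

Parseval equates the L^2 energy of f (normalised by 1/(2π)) with the ℓ^2 sum of its Fourier coefficients: (1/(2π)) ∫_0^{2π} |f|^2 = Σ |c_n|^2.
Compute the left side: (1/(2π)) [∫_0^π 2^2 dx + ∫_π^{2π} 6^2 dx] = (1/(2π)) · (4π + 36π) = (4 + 36)/2 = 20.
So Σ_{n ∈ Z} |c_n|^2 = 20.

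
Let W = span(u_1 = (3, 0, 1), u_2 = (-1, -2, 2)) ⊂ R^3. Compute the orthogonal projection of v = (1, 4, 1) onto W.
proj_W(v) = (153/89, 132/89, -103/89)

Set up U = [u_1 | ... | u_2] ∈ R^(3×2). The projector onto W = col(U) is P = U (U^T U)^(-1) U^T.
Compute U^T U =
  [10, -1]
  [-1, 9],
and U^T v = (4, -7).
Solve U^T U · c = U^T v for the coefficients: c = (29/89, -66/89). The projection is proj_W(v) = U c.
Check: (v - proj_W(v)) · u_1 = 0  (should be 0).
Check: (v - proj_W(v)) · u_2 = 0  (should be 0).
Result: proj_W(v) = (153/89, 132/89, -103/89).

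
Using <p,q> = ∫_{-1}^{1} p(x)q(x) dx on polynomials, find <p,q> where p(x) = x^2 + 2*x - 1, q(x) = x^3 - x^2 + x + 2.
<p,q> = -4/15

Expand the product: p(x)·q(x) = x^5 + x^4 - 2*x^3 + 5*x^2 + 3*x - 2.
∫_{-1}^{1} of each monomial x^k gives [2/(k+1) if k even, 0 if k odd]. Integrating term-by-term (or equivalently evaluating the antiderivative F(x) = x^6/6 + x^5/5 - x^4/2 + 5*x^3/3 + 3*x^2/2 - 2*x at the endpoints):
  F(1) − F(−1) = 31/30 − (13/10) = -4/15.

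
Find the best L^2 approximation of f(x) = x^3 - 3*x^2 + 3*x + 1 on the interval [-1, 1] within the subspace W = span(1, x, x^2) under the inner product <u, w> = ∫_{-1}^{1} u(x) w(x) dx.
g(x) = -3*x^2 + 18*x/5 + 1

The best approximation g ∈ W is the orthogonal projection of f onto W. Writing g = a_0 + a_1 x + a_2 x^2, the coefficients solve the normal equations G · a = b where
  G_{ij} = <φ_i, φ_j> and b_i = <f, φ_i>, with φ_0 = 1, φ_1 = x, φ_2 = x^2.
G =
  [2, 0, 2/3]
  [0, 2/3, 0]
  [2/3, 0, 2/5],
b = (0, 12/5, -8/15).
Solving gives a_0 = 1, a_1 = 18/5, a_2 = -3, so
  g(x) = -3*x^2 + 18*x/5 + 1.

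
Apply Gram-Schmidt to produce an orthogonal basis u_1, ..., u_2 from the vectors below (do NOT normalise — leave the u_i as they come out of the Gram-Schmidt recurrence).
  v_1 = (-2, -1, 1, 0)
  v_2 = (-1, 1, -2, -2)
Orthogonal basis:
  u_1 = (-2, -1, 1, 0)
  u_2 = (-4/3, 5/6, -11/6, -2)

Apply the Gram-Schmidt recurrence
  u_1 = v_1
  u_i = v_i − Σ_{j<i} ((v_i · u_j) / (u_j · u_j)) · u_j.

Step by step this gives:
  u_1 = (-2, -1, 1, 0)
  u_2 = (-4/3, 5/6, -11/6, -2)

Orthogonality check:
  u_2 · u_1 = 0 (should be 0)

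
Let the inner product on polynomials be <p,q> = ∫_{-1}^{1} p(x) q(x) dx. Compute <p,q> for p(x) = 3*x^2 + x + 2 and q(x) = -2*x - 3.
<p,q> = -58/3

Expand the product: p(x)·q(x) = -6*x^3 - 11*x^2 - 7*x - 6.
∫_{-1}^{1} of each monomial x^k gives [2/(k+1) if k even, 0 if k odd]. Integrating term-by-term (or equivalently evaluating the antiderivative F(x) = -3*x^4/2 - 11*x^3/3 - 7*x^2/2 - 6*x at the endpoints):
  F(1) − F(−1) = -44/3 − (14/3) = -58/3.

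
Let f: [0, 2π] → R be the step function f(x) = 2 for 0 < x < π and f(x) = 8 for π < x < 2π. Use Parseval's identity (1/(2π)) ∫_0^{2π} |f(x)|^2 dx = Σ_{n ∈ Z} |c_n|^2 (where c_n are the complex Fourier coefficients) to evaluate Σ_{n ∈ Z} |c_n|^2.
Σ |c_n|^2 = 34

Parseval equates the L^2 energy of f (normalised by 1/(2π)) with the ℓ^2 sum of its Fourier coefficients: (1/(2π)) ∫_0^{2π} |f|^2 = Σ |c_n|^2.
Compute the left side: (1/(2π)) [∫_0^π 2^2 dx + ∫_π^{2π} 8^2 dx] = (1/(2π)) · (4π + 64π) = (4 + 64)/2 = 34.
So Σ_{n ∈ Z} |c_n|^2 = 34.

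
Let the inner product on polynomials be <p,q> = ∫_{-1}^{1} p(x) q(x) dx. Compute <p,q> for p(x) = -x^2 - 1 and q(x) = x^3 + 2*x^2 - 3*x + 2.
<p,q> = -112/15

Expand the product: p(x)·q(x) = -x^5 - 2*x^4 + 2*x^3 - 4*x^2 + 3*x - 2.
∫_{-1}^{1} of each monomial x^k gives [2/(k+1) if k even, 0 if k odd]. Integrating term-by-term (or equivalently evaluating the antiderivative F(x) = -x^6/6 - 2*x^5/5 + x^4/2 - 4*x^3/3 + 3*x^2/2 - 2*x at the endpoints):
  F(1) − F(−1) = -19/10 − (167/30) = -112/15.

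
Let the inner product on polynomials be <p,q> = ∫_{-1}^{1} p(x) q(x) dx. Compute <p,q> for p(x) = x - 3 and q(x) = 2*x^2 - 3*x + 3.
<p,q> = -24

Expand the product: p(x)·q(x) = 2*x^3 - 9*x^2 + 12*x - 9.
∫_{-1}^{1} of each monomial x^k gives [2/(k+1) if k even, 0 if k odd]. Integrating term-by-term (or equivalently evaluating the antiderivative F(x) = x^4/2 - 3*x^3 + 6*x^2 - 9*x at the endpoints):
  F(1) − F(−1) = -11/2 − (37/2) = -24.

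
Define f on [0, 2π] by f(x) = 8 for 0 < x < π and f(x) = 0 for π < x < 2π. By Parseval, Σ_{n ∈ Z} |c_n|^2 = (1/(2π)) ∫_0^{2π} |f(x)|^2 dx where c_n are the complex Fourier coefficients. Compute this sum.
Σ |c_n|^2 = 32

Parseval equates the L^2 energy of f (normalised by 1/(2π)) with the ℓ^2 sum of its Fourier coefficients: (1/(2π)) ∫_0^{2π} |f|^2 = Σ |c_n|^2.
Compute the left side: (1/(2π)) [∫_0^π 8^2 dx + ∫_π^{2π} 0^2 dx] = (1/(2π)) · (64π + 0π) = (64 + 0)/2 = 32.
So Σ_{n ∈ Z} |c_n|^2 = 32.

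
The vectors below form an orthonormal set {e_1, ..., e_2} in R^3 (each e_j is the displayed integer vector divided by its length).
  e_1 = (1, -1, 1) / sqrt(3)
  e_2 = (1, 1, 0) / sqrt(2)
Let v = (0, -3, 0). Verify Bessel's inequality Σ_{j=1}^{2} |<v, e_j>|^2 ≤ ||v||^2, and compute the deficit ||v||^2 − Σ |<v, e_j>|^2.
Σ |<v, e_j>|^2 = 15/2; ||v||^2 = 9; deficit = 3/2

Write each e_j = u_j / sqrt(<u_j, u_j>) where u_j is the displayed integer vector. Then <v, e_j> = <v, u_j> / sqrt(<u_j, u_j>), so |<v, e_j>|^2 = <v, u_j>^2 / <u_j, u_j>.
Coefficients: <v, e_1> = 3/sqrt(3), <v, e_2> = -3/sqrt(2).
Square and sum: Σ |<v, e_j>|^2 = 15/2.
Compute ||v||^2 = v·v = 9.
Deficit = 9 − 15/2 = 3/2 ≥ 0, confirming Bessel's inequality. (The deficit equals ||v − Σ <v,e_j> e_j||^2, the squared distance from v to span{e_j}.)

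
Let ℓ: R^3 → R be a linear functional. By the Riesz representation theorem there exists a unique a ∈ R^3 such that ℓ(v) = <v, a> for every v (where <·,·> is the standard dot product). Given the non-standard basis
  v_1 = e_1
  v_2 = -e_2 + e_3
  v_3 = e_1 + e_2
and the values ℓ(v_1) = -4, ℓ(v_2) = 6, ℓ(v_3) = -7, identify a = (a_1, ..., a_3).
a = (-4, -3, 3)

Write a = (a_1, ..., a_3) in the standard basis. For each basis vector v_i, ℓ(v_i) = <v_i, a> is a linear equation in the a_j's. Collect the n equations into a matrix system V a = ℓ, where row i of V is v_i (expressed in the standard basis). Since V is invertible (lower-triangular with 1s on the diagonal, up to permutation), solve by back-substitution:
  V =
[[1, 0, 0],
 [0, -1, 1],
 [1, 1, 0]]
  V a = (-4, 6, -7)
Solving gives a = (-4, -3, 3).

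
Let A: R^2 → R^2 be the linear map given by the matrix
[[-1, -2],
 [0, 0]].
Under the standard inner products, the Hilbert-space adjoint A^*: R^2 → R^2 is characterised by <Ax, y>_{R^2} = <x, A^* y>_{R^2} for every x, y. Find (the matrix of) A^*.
A^* = A^T =
[[-1, 0],
 [-2, 0]]

For real matrices with standard dot products, the defining identity <Ax, y> = <x, A^* y> gives (Ax)^T y = x^T (A^*) y, i.e. x^T A^T y = x^T (A^*) y. Since this holds for all x, y, we must have A^* = A^T. Therefore
A^* =
[[-1, 0],
 [-2, 0]].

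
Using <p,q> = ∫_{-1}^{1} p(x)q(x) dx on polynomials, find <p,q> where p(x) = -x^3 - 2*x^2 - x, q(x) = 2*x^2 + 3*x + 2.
<p,q> = -112/15

Expand the product: p(x)·q(x) = -2*x^5 - 7*x^4 - 10*x^3 - 7*x^2 - 2*x.
∫_{-1}^{1} of each monomial x^k gives [2/(k+1) if k even, 0 if k odd]. Integrating term-by-term (or equivalently evaluating the antiderivative F(x) = -x^6/3 - 7*x^5/5 - 5*x^4/2 - 7*x^3/3 - x^2 at the endpoints):
  F(1) − F(−1) = -227/30 − (-1/10) = -112/15.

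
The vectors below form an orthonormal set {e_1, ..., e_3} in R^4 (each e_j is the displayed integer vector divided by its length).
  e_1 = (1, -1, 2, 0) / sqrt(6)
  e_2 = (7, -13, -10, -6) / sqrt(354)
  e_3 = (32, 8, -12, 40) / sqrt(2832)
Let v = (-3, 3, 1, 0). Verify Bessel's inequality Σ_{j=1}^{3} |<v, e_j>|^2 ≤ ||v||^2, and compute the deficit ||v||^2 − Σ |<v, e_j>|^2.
Σ |<v, e_j>|^2 = 19; ||v||^2 = 19; deficit = 0

Write each e_j = u_j / sqrt(<u_j, u_j>) where u_j is the displayed integer vector. Then <v, e_j> = <v, u_j> / sqrt(<u_j, u_j>), so |<v, e_j>|^2 = <v, u_j>^2 / <u_j, u_j>.
Coefficients: <v, e_1> = -4/sqrt(6), <v, e_2> = -70/sqrt(354), <v, e_3> = -84/sqrt(2832).
Square and sum: Σ |<v, e_j>|^2 = 19.
Compute ||v||^2 = v·v = 19.
Deficit = 19 − 19 = 0 ≥ 0, confirming Bessel's inequality. (The deficit equals ||v − Σ <v,e_j> e_j||^2, the squared distance from v to span{e_j}.)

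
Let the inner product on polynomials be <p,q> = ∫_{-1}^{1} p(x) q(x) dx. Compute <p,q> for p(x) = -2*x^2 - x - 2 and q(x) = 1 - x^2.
<p,q> = -16/5

Expand the product: p(x)·q(x) = 2*x^4 + x^3 - x - 2.
∫_{-1}^{1} of each monomial x^k gives [2/(k+1) if k even, 0 if k odd]. Integrating term-by-term (or equivalently evaluating the antiderivative F(x) = 2*x^5/5 + x^4/4 - x^2/2 - 2*x at the endpoints):
  F(1) − F(−1) = -37/20 − (27/20) = -16/5.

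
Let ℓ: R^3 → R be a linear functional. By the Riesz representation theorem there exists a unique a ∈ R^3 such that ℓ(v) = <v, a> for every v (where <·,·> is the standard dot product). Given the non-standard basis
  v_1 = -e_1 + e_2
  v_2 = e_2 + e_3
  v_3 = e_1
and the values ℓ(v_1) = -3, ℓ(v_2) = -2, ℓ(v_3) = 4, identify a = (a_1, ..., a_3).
a = (4, 1, -3)

Write a = (a_1, ..., a_3) in the standard basis. For each basis vector v_i, ℓ(v_i) = <v_i, a> is a linear equation in the a_j's. Collect the n equations into a matrix system V a = ℓ, where row i of V is v_i (expressed in the standard basis). Since V is invertible (lower-triangular with 1s on the diagonal, up to permutation), solve by back-substitution:
  V =
[[-1, 1, 0],
 [0, 1, 1],
 [1, 0, 0]]
  V a = (-3, -2, 4)
Solving gives a = (4, 1, -3).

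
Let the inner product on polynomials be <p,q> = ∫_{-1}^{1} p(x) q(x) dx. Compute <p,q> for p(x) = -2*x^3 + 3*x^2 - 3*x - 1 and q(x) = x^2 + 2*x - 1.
<p,q> = -76/15

Expand the product: p(x)·q(x) = -2*x^5 - x^4 + 5*x^3 - 10*x^2 + x + 1.
∫_{-1}^{1} of each monomial x^k gives [2/(k+1) if k even, 0 if k odd]. Integrating term-by-term (or equivalently evaluating the antiderivative F(x) = -x^6/3 - x^5/5 + 5*x^4/4 - 10*x^3/3 + x^2/2 + x at the endpoints):
  F(1) − F(−1) = -67/60 − (79/20) = -76/15.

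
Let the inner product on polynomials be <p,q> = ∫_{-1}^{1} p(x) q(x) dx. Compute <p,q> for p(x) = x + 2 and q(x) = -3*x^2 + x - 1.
<p,q> = -22/3

Expand the product: p(x)·q(x) = -3*x^3 - 5*x^2 + x - 2.
∫_{-1}^{1} of each monomial x^k gives [2/(k+1) if k even, 0 if k odd]. Integrating term-by-term (or equivalently evaluating the antiderivative F(x) = -3*x^4/4 - 5*x^3/3 + x^2/2 - 2*x at the endpoints):
  F(1) − F(−1) = -47/12 − (41/12) = -22/3.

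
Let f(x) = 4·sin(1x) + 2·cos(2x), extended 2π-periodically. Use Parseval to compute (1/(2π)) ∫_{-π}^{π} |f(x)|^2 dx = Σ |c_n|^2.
Σ |c_n|^2 = 10

Expand |f|^2 and use orthogonality of {sin(nx), cos(mx)} on [-π, π]:
  ∫_{-π}^{π} sin(nx)^2 dx = π, ∫ cos(mx)^2 dx = π, and cross terms integrate to 0.
So ∫_{-π}^{π} f(x)^2 dx = 4^2 · π + 2^2 · π = (16 + 4)π.
Divide by 2π: (16 + 4)/2 = 10.
By Parseval, this equals Σ |c_n|^2.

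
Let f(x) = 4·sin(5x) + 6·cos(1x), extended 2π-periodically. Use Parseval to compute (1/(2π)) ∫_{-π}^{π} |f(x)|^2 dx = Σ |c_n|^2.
Σ |c_n|^2 = 26

Expand |f|^2 and use orthogonality of {sin(nx), cos(mx)} on [-π, π]:
  ∫_{-π}^{π} sin(nx)^2 dx = π, ∫ cos(mx)^2 dx = π, and cross terms integrate to 0.
So ∫_{-π}^{π} f(x)^2 dx = 4^2 · π + 6^2 · π = (16 + 36)π.
Divide by 2π: (16 + 36)/2 = 26.
By Parseval, this equals Σ |c_n|^2.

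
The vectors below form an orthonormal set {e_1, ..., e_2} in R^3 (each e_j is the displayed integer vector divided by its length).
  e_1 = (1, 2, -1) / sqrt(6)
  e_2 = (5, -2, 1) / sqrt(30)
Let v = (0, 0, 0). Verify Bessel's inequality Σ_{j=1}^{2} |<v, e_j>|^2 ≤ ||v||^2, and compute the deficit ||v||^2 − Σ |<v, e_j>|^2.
Σ |<v, e_j>|^2 = 0; ||v||^2 = 0; deficit = 0

Write each e_j = u_j / sqrt(<u_j, u_j>) where u_j is the displayed integer vector. Then <v, e_j> = <v, u_j> / sqrt(<u_j, u_j>), so |<v, e_j>|^2 = <v, u_j>^2 / <u_j, u_j>.
Coefficients: <v, e_1> = 0/sqrt(6), <v, e_2> = 0/sqrt(30).
Square and sum: Σ |<v, e_j>|^2 = 0.
Compute ||v||^2 = v·v = 0.
Deficit = 0 − 0 = 0 ≥ 0, confirming Bessel's inequality. (The deficit equals ||v − Σ <v,e_j> e_j||^2, the squared distance from v to span{e_j}.)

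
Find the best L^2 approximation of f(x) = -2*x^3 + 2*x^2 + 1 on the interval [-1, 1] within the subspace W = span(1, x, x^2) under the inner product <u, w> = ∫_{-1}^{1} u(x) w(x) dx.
g(x) = 2*x^2 - 6*x/5 + 1

The best approximation g ∈ W is the orthogonal projection of f onto W. Writing g = a_0 + a_1 x + a_2 x^2, the coefficients solve the normal equations G · a = b where
  G_{ij} = <φ_i, φ_j> and b_i = <f, φ_i>, with φ_0 = 1, φ_1 = x, φ_2 = x^2.
G =
  [2, 0, 2/3]
  [0, 2/3, 0]
  [2/3, 0, 2/5],
b = (10/3, -4/5, 22/15).
Solving gives a_0 = 1, a_1 = -6/5, a_2 = 2, so
  g(x) = 2*x^2 - 6*x/5 + 1.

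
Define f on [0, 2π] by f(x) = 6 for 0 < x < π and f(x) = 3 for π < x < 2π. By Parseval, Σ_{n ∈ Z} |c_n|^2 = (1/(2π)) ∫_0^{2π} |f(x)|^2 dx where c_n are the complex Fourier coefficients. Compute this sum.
Σ |c_n|^2 = 45/2

Parseval equates the L^2 energy of f (normalised by 1/(2π)) with the ℓ^2 sum of its Fourier coefficients: (1/(2π)) ∫_0^{2π} |f|^2 = Σ |c_n|^2.
Compute the left side: (1/(2π)) [∫_0^π 6^2 dx + ∫_π^{2π} 3^2 dx] = (1/(2π)) · (36π + 9π) = (36 + 9)/2 = 45/2.
So Σ_{n ∈ Z} |c_n|^2 = 45/2.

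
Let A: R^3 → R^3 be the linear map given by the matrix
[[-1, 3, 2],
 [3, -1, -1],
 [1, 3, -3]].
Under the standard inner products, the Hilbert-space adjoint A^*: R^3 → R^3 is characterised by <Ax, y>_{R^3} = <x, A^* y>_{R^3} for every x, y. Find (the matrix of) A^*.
A^* = A^T =
[[-1, 3, 1],
 [3, -1, 3],
 [2, -1, -3]]

For real matrices with standard dot products, the defining identity <Ax, y> = <x, A^* y> gives (Ax)^T y = x^T (A^*) y, i.e. x^T A^T y = x^T (A^*) y. Since this holds for all x, y, we must have A^* = A^T. Therefore
A^* =
[[-1, 3, 1],
 [3, -1, 3],
 [2, -1, -3]].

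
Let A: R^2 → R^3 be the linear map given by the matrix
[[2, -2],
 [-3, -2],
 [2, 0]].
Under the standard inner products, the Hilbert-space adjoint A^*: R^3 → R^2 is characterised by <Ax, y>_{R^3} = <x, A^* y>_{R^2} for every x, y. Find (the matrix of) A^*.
A^* = A^T =
[[2, -3, 2],
 [-2, -2, 0]]

For real matrices with standard dot products, the defining identity <Ax, y> = <x, A^* y> gives (Ax)^T y = x^T (A^*) y, i.e. x^T A^T y = x^T (A^*) y. Since this holds for all x, y, we must have A^* = A^T. Therefore
A^* =
[[2, -3, 2],
 [-2, -2, 0]].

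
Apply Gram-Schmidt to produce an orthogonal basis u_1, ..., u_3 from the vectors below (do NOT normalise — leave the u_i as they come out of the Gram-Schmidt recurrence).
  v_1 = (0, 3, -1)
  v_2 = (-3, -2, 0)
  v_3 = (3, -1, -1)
Orthogonal basis:
  u_1 = (0, 3, -1)
  u_2 = (-3, -1/5, -3/5)
  u_3 = (18/47, -27/47, -81/47)

Apply the Gram-Schmidt recurrence
  u_1 = v_1
  u_i = v_i − Σ_{j<i} ((v_i · u_j) / (u_j · u_j)) · u_j.

Step by step this gives:
  u_1 = (0, 3, -1)
  u_2 = (-3, -1/5, -3/5)
  u_3 = (18/47, -27/47, -81/47)

Orthogonality check:
  u_2 · u_1 = 0 (should be 0)
  u_3 · u_1 = 0 (should be 0)
  u_3 · u_2 = 0 (should be 0)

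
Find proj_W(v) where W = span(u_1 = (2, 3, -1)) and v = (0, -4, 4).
proj_W(v) = (-16/7, -24/7, 8/7)

Set up U = [u_1 | ... | u_1] ∈ R^(3×1). The projector onto W = col(U) is P = U (U^T U)^(-1) U^T.
Compute U^T U =
  [14],
and U^T v = (-16).
Solve U^T U · c = U^T v for the coefficients: c = (-8/7). The projection is proj_W(v) = U c.
Check: (v - proj_W(v)) · u_1 = 0  (should be 0).
Result: proj_W(v) = (-16/7, -24/7, 8/7).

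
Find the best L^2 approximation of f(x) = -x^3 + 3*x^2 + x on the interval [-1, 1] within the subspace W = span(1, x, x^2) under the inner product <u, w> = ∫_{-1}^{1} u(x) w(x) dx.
g(x) = 3*x^2 + 2*x/5

The best approximation g ∈ W is the orthogonal projection of f onto W. Writing g = a_0 + a_1 x + a_2 x^2, the coefficients solve the normal equations G · a = b where
  G_{ij} = <φ_i, φ_j> and b_i = <f, φ_i>, with φ_0 = 1, φ_1 = x, φ_2 = x^2.
G =
  [2, 0, 2/3]
  [0, 2/3, 0]
  [2/3, 0, 2/5],
b = (2, 4/15, 6/5).
Solving gives a_0 = 0, a_1 = 2/5, a_2 = 3, so
  g(x) = 3*x^2 + 2*x/5.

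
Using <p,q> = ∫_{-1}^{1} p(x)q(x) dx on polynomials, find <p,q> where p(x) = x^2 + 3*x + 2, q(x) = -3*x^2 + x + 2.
<p,q> = 92/15

Expand the product: p(x)·q(x) = -3*x^4 - 8*x^3 - x^2 + 8*x + 4.
∫_{-1}^{1} of each monomial x^k gives [2/(k+1) if k even, 0 if k odd]. Integrating term-by-term (or equivalently evaluating the antiderivative F(x) = -3*x^5/5 - 2*x^4 - x^3/3 + 4*x^2 + 4*x at the endpoints):
  F(1) − F(−1) = 76/15 − (-16/15) = 92/15.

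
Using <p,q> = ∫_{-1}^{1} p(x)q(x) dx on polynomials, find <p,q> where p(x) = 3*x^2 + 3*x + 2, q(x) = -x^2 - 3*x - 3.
<p,q> = -398/15

Expand the product: p(x)·q(x) = -3*x^4 - 12*x^3 - 20*x^2 - 15*x - 6.
∫_{-1}^{1} of each monomial x^k gives [2/(k+1) if k even, 0 if k odd]. Integrating term-by-term (or equivalently evaluating the antiderivative F(x) = -3*x^5/5 - 3*x^4 - 20*x^3/3 - 15*x^2/2 - 6*x at the endpoints):
  F(1) − F(−1) = -713/30 − (83/30) = -398/15.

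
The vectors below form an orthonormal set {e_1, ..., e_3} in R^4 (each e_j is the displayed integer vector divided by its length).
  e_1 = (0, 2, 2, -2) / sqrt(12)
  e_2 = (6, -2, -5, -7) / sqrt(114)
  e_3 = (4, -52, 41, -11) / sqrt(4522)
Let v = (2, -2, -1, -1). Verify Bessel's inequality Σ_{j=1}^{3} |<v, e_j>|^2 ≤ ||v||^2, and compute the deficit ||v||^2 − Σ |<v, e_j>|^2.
Σ |<v, e_j>|^2 = 1154/119; ||v||^2 = 10; deficit = 36/119

Write each e_j = u_j / sqrt(<u_j, u_j>) where u_j is the displayed integer vector. Then <v, e_j> = <v, u_j> / sqrt(<u_j, u_j>), so |<v, e_j>|^2 = <v, u_j>^2 / <u_j, u_j>.
Coefficients: <v, e_1> = -4/sqrt(12), <v, e_2> = 28/sqrt(114), <v, e_3> = 82/sqrt(4522).
Square and sum: Σ |<v, e_j>|^2 = 1154/119.
Compute ||v||^2 = v·v = 10.
Deficit = 10 − 1154/119 = 36/119 ≥ 0, confirming Bessel's inequality. (The deficit equals ||v − Σ <v,e_j> e_j||^2, the squared distance from v to span{e_j}.)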